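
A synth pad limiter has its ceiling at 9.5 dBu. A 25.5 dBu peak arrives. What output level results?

The limiter clamps the peak to its 9.5 dBu ceiling.

9.5 dBu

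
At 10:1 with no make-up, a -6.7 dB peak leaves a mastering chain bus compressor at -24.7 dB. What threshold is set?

-26.7 dB

Input is 20 dB above T (since output overshoot × R = input overshoot: (-24.7 − T)·10 = -6.7 − T gives T = -26.7 dB).
Check: -26.7 + (-6.7 − (-26.7))/10 = -26.7 + 2 = -24.7 dB. ✓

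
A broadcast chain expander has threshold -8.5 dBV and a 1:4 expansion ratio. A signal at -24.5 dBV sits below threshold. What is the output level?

The input is 16 dB below the -8.5 dBV threshold.
A 1:4 expander multiplies undershoot by 4: 16 × 4 = 64 dB below threshold.
Output = -8.5 − 64 = -72.5 dBV.

-72.5 dBV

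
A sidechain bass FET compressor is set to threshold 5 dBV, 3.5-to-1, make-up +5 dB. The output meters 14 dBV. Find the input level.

Remove make-up: 14 − 5 = 9 dBV.
Post-compression overshoot = 9 − 5 = 4 dB.
Input overshoot = R × output overshoot = 14 dB → input = 5 + 14 = 19 dBV.

19 dBV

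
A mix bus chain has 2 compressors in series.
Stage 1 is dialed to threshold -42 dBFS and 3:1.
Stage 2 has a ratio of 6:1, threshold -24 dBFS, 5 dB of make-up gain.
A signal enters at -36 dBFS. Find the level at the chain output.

-35 dBFS

Stage 1: -36 dBFS is 6 dB over -42 dBFS; at 3:1 that becomes 2 dB over, giving -40 dBFS.
Stage 2: below threshold (-40 ≤ -24); passes unchanged; make-up brings it to -35 dBFS.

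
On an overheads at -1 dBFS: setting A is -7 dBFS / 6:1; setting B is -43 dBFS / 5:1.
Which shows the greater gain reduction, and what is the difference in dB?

A: 6 dB over, compressed to 1 dB over, so 5 dB of GR.
B: 42 dB over, compressed to 8.4 dB over, so 33.6 dB of GR.
B applies 28.6 dB more gain reduction.

B, by 28.6 dB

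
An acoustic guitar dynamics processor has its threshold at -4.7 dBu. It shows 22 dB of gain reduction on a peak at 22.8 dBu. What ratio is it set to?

5:1

Input overshoot = 22.8 − (-4.7) = 27.5 dB.
Output overshoot = 27.5 − 22 = 5.5 dB.
Ratio = input overshoot / output overshoot = 27.5 / 5.5 = 5.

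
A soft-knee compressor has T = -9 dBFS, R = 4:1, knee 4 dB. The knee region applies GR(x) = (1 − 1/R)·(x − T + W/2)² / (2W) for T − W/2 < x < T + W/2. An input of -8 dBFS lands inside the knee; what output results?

x − T + W/2 = -8 − (-9) + 2 = 3.
GR = (1 − 1/4) × 3² / 8 = 0.75 × 9 / 8 = 0.84375 dB.
Output = -8 − 0.84375 = -8.84375 dBFS.

-8.84375 dBFS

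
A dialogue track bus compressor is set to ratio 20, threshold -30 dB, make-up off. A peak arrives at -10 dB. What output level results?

-29 dB

Overshoot: -10 − (-30) = 20 dB.
At 20:1 the overshoot is divided by 20, leaving 1 dB above threshold.
So the level is -30 + 1 = -29 dB.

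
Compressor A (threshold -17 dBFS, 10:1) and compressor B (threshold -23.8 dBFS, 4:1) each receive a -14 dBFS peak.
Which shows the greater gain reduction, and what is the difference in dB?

A: 3 dB over, compressed to 0.3 dB over, so 2.7 dB of GR.
B: 9.8 dB over, compressed to 2.45 dB over, so 7.35 dB of GR.
B reduces 4.65 dB more.

B, by 4.65 dB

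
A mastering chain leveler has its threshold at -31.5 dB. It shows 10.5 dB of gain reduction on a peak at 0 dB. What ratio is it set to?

Input overshoot = 0 − (-31.5) = 31.5 dB.
Output overshoot = 31.5 − 10.5 = 21 dB.
Ratio = input overshoot / output overshoot = 31.5 / 21 = 1.5.

1.5:1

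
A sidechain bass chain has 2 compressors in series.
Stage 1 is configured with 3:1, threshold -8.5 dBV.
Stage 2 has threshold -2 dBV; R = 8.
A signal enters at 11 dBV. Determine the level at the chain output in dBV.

Stage 1: 11 dBV is 19.5 dB over -8.5 dBV; at 3:1 that becomes 6.5 dB over, giving -2 dBV.
Stage 2: -2 dBV ≤ -2 dBV, so stage 2 doesn't engage; output -2 dBV.

-2 dBV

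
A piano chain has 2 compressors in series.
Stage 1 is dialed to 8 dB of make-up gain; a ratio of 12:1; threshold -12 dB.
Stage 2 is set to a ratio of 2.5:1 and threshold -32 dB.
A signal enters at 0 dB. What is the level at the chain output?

Stage 1: 0 dB is 12 dB over -12 dB; at 12:1 that becomes 1 dB over, giving -11 dB; +8 dB make-up → -3 dB.
Stage 2: 29 dB above -32 dB, reduced 2.5:1 to 11.6 dB above → -20.4 dB.

-20.4 dB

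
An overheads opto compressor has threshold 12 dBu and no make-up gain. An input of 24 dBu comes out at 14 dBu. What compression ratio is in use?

6:1

Input overshoot = 24 − 12 = 12 dB; output overshoot = 14 − 12 = 2 dB.
Ratio = 12 / 2 = 6.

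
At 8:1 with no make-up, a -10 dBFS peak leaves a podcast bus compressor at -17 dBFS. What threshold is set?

Input is 8 dB above T (since output overshoot × R = input overshoot: (-17 − T)·8 = -10 − T gives T = -18 dBFS).
Check: -18 + (-10 − (-18))/8 = -18 + 1 = -17 dBFS. ✓

-18 dBFS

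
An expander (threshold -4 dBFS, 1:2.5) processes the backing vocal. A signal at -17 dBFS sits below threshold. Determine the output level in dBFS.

-36.5 dBFS

Undershoot = (-4) − (-17) = 13 dB.
At 1:2.5, that expands to 32.5 dB under threshold.
Output = -4 − 32.5 = -36.5 dBFS.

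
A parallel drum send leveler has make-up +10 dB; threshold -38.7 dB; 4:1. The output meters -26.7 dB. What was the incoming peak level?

-30.7 dB

Before make-up, the level was -26.7 − 10 = -36.7 dB.
The compressed level sits -36.7 − (-38.7) = 2 dB over threshold.
Before 4:1 compression the overshoot was 2 × 4 = 8 dB, so input = -38.7 + 8 = -30.7 dB.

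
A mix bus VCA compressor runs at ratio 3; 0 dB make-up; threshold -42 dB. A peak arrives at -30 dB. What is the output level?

-38 dB

Overshoot: -30 − (-42) = 12 dB.
The 12 dB excess becomes 4 dB after 3:1 reduction.
So the level is -42 + 4 = -38 dB.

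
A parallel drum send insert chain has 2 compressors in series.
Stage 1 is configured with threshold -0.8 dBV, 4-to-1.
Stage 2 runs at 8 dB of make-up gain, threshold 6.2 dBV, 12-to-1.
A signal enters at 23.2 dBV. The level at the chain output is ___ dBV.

13.2 dBV

Stage 1: overshoot 24 dB → 24/4 = 6 dB → 5.2 dBV.
Stage 2: below threshold (5.2 ≤ 6.2); passes unchanged; make-up brings it to 13.2 dBV.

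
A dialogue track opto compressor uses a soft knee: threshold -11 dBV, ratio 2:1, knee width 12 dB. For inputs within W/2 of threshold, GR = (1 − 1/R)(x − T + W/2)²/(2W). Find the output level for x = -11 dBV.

-11.75 dBV

x − T + W/2 = -11 − (-11) + 6 = 6.
GR = (1 − 1/2) × 6² / 24 = 0.5 × 36 / 24 = 0.75 dB.
Output = -11 − 0.75 = -11.75 dBV.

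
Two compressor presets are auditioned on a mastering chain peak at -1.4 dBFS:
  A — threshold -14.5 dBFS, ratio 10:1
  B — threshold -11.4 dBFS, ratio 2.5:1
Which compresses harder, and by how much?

A, by 5.79 dB

A: overshoot 13.1 dB → output overshoot 1.31 dB → GR 11.79 dB.
B: overshoot 10 dB → output overshoot 4 dB → GR 6 dB.
A reduces 5.79 dB more.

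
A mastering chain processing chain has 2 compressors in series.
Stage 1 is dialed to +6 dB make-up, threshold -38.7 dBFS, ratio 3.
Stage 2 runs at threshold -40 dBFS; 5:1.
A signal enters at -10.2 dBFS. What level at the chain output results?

-36.64 dBFS

Stage 1: overshoot 28.5 dB → 28.5/3 = 9.5 dB → -29.2 dBFS; +6 dB make-up → -23.2 dBFS.
Stage 2: 16.8 dB above -40 dBFS, reduced 5:1 to 3.36 dB above → -36.64 dBFS.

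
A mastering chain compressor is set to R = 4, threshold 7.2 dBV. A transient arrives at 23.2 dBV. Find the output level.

23.2 dBV sits 16 dB over threshold.
4:1 compression reduces that to 16/4 = 4 dB over.
So the level is 7.2 + 4 = 11.2 dBV.

11.2 dBV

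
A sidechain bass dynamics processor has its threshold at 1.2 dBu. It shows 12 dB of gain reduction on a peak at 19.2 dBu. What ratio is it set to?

3:1

Input overshoot = 19.2 − 1.2 = 18 dB.
Output overshoot = 18 − 12 = 6 dB.
Ratio = input overshoot / output overshoot = 18 / 6 = 3.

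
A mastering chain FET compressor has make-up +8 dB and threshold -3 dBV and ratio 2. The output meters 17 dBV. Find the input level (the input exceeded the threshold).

21 dBV

Remove make-up: 17 − 8 = 9 dBV.
Post-compression overshoot = 9 − (-3) = 12 dB.
Before 2:1 compression the overshoot was 12 × 2 = 24 dB, so input = -3 + 24 = 21 dBV.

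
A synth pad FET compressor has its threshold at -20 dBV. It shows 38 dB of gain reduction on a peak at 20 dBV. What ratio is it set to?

Input overshoot = 20 − (-20) = 40 dB.
Output overshoot = 40 − 38 = 2 dB.
Ratio = input overshoot / output overshoot = 40 / 2 = 20.

20:1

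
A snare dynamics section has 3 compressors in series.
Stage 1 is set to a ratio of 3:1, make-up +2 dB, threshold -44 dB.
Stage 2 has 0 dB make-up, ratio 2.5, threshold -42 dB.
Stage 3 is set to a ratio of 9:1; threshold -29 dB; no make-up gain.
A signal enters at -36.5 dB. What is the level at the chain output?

-41 dB

Stage 1: -36.5 dB is 7.5 dB over -44 dB; at 3:1 that becomes 2.5 dB over, giving -41.5 dB; +2 dB make-up → -39.5 dB.
Stage 2: -39.5 dB is 2.5 dB over -42 dB; at 2.5:1 that becomes 1 dB over, giving -41 dB.
Stage 3: below threshold (-41 ≤ -29); passes unchanged; output -41 dB.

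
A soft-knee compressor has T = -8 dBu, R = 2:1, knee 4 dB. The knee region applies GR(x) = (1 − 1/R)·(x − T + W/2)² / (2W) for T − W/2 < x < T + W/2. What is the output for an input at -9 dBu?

x − T + W/2 = -9 − (-8) + 2 = 1.
GR = (1 − 1/2) × 1² / 8 = 0.5 × 1 / 8 = 0.0625 dB.
Output = -9 − 0.0625 = -9.0625 dBu.

-9.0625 dBu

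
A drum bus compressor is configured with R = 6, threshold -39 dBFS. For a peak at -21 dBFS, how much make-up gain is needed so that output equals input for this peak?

Overshoot 18 dB → 18/6 = 3 dB after compression, so the compressed level is -39 + 3 = -36 dBFS.
Make-up = target − compressed = -21 − (-36) = 15 dB.

15 dB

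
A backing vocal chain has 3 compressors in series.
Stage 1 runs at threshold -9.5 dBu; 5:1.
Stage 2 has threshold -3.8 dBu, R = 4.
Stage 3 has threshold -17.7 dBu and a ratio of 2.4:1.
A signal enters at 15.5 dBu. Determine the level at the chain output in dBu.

-12.2 dBu

Stage 1: 25 dB above -9.5 dBu, reduced 5:1 to 5 dB above → -4.5 dBu.
Stage 2: -4.5 dBu is at or below the -3.8 dBu threshold — no compression; output -4.5 dBu.
Stage 3: 13.2 dB above -17.7 dBu, reduced 2.4:1 to 5.5 dB above → -12.2 dBu.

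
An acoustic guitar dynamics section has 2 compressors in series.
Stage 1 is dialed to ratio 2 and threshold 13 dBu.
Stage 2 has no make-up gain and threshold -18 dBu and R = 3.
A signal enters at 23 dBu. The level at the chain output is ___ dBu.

-6 dBu

Stage 1: overshoot 10 dB → 10/2 = 5 dB → 18 dBu.
Stage 2: overshoot 36 dB → 36/3 = 12 dB → -6 dBu.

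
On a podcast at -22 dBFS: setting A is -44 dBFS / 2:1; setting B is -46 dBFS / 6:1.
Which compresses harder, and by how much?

B, by 9 dB

A: overshoot 22 dB → output overshoot 11 dB → GR 11 dB.
B: overshoot 24 dB → output overshoot 4 dB → GR 20 dB.
B reduces 9 dB more.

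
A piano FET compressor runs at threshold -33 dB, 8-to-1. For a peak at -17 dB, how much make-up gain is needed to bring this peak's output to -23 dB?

The peak compresses to -33 + 16/8 = -31 dB.
To reach -23 dB requires -23 − (-31) = 8 dB of make-up.

8 dB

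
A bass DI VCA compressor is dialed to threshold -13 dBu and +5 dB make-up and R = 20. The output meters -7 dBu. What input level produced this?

7 dBu

Before make-up, the level was -7 − 5 = -12 dBu.
Post-compression overshoot = -12 − (-13) = 1 dB.
Undo the ratio: input overshoot = 1 × 20 = 20 dB, giving input = 7 dBu.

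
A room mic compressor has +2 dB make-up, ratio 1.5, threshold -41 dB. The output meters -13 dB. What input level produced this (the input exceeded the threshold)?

Stripping the +2 dB make-up gives -15 dB at the gain stage.
The compressed level sits -15 − (-41) = 26 dB over threshold.
Before 1.5:1 compression the overshoot was 26 × 1.5 = 39 dB, so input = -41 + 39 = -2 dB.

-2 dB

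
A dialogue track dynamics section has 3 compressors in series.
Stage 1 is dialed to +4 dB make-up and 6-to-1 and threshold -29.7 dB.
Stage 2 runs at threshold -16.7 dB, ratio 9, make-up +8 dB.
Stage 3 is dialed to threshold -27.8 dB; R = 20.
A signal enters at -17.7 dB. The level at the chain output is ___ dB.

-27.195 dB

Stage 1: 12 dB above -29.7 dB, reduced 6:1 to 2 dB above → -27.7 dB; +4 dB make-up → -23.7 dB.
Stage 2: below threshold (-23.7 ≤ -16.7); passes unchanged; make-up brings it to -15.7 dB.
Stage 3: overshoot 12.1 dB → 12.1/20 = 0.605 dB → -27.195 dB.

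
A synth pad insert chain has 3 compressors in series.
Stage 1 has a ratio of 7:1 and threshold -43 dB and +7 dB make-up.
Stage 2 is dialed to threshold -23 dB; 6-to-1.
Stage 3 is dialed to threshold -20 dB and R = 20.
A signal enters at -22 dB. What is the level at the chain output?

-33 dB

Stage 1: 21 dB above -43 dB, reduced 7:1 to 3 dB above → -40 dB; +7 dB make-up → -33 dB.
Stage 2: -33 dB is at or below the -23 dB threshold — no compression; output -33 dB.
Stage 3: -33 dB ≤ -20 dB, so stage 3 doesn't engage; output -33 dB.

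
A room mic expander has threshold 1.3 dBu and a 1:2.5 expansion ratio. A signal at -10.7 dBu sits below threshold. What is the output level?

-28.7 dBu

Below threshold, a 1:2.5 expander applies gain = (2.5−1)×(T − x) of attenuation.
(2.5−1) × 12 = 18 dB, so output = -10.7 − 18 = -28.7 dBu.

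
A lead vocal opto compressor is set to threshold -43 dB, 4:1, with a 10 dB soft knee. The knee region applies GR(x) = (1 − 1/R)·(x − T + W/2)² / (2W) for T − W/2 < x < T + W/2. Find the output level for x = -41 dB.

-42.8375 dB

x − T + W/2 = -41 − (-43) + 5 = 7.
GR = (1 − 1/4) × 7² / 20 = 0.75 × 49 / 20 = 1.8375 dB.
Output = -41 − 1.8375 = -42.8375 dB.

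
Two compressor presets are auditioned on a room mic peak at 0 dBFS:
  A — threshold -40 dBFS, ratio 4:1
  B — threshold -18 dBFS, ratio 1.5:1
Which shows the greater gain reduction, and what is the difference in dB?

A, by 24 dB

A: 40 dB over, compressed to 10 dB over, so 30 dB of GR.
B: 18 dB over, compressed to 12 dB over, so 6 dB of GR.
Difference: 24 dB in favour of A.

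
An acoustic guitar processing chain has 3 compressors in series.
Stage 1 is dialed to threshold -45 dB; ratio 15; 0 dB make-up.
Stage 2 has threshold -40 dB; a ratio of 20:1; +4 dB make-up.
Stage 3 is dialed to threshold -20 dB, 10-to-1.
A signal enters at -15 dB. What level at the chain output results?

-39 dB

Stage 1: overshoot 30 dB → 30/15 = 2 dB → -43 dB.
Stage 2: -43 dB ≤ -40 dB, so stage 2 doesn't engage; make-up brings it to -39 dB.
Stage 3: below threshold (-39 ≤ -20); passes unchanged; output -39 dB.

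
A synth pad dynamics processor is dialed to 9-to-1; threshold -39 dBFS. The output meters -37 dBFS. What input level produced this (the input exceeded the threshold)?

That's 2 dB above the -39 dBFS threshold.
Input overshoot = R × output overshoot = 18 dB → input = -39 + 18 = -21 dBFS.

-21 dBFS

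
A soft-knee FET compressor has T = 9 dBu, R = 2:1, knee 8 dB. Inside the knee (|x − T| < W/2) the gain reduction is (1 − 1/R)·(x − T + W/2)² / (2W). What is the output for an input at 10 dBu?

9.21875 dBu

x − T + W/2 = 10 − 9 + 4 = 5.
GR = (1 − 1/2) × 5² / 16 = 0.5 × 25 / 16 = 0.78125 dB.
Output = 10 − 0.78125 = 9.21875 dBu.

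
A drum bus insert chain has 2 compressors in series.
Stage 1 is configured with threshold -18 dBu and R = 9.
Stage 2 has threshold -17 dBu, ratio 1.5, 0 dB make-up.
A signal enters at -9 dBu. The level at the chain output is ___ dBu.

-17 dBu

Stage 1: 9 dB above -18 dBu, reduced 9:1 to 1 dB above → -17 dBu.
Stage 2: -17 dBu is at or below the -17 dBu threshold — no compression; output -17 dBu.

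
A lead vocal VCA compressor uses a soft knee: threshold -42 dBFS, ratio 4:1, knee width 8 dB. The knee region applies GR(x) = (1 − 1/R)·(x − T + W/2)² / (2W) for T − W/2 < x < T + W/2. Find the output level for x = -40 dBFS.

-41.6875 dBFS

x − T + W/2 = -40 − (-42) + 4 = 6.
GR = (1 − 1/4) × 6² / 16 = 0.75 × 36 / 16 = 1.6875 dB.
Output = -40 − 1.6875 = -41.6875 dBFS.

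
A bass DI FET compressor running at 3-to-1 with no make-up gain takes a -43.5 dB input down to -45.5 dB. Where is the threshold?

Input is 3 dB above T (since output overshoot × R = input overshoot: (-45.5 − T)·3 = -43.5 − T gives T = -46.5 dB).
Check: -46.5 + (-43.5 − (-46.5))/3 = -46.5 + 1 = -45.5 dB. ✓

-46.5 dB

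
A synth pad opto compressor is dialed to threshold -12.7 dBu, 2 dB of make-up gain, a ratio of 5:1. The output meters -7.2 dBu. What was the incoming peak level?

4.8 dBu

Stripping the +2 dB make-up gives -9.2 dBu at the gain stage.
That's 3.5 dB above the -12.7 dBu threshold.
Input overshoot = R × output overshoot = 17.5 dB → input = -12.7 + 17.5 = 4.8 dBu.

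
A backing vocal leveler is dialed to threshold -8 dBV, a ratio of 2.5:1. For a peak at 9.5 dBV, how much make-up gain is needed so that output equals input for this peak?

Without make-up, output = threshold + overshoot/2.5 = -8 + 7 = -1 dBV.
Gap to target: 10.5 dB.

10.5 dB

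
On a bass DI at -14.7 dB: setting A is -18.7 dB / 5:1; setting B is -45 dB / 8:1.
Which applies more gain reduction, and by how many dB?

B, by 23.3125 dB

A: 4 dB over, compressed to 0.8 dB over, so 3.2 dB of GR.
B: 30.3 dB over, compressed to 3.7875 dB over, so 26.5125 dB of GR.
B reduces 23.3125 dB more.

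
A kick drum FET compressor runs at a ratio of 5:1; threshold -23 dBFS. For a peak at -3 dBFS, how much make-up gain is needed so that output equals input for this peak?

The peak compresses to -23 + 20/5 = -19 dBFS.
To reach -3 dBFS requires -3 − (-19) = 16 dB of make-up.

16 dB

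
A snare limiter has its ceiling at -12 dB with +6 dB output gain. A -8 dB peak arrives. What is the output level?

-6 dB

At ∞:1, everything above -12 dB is held at the ceiling.
Output gain then adds 6 dB: -12 + 6 = -6 dB.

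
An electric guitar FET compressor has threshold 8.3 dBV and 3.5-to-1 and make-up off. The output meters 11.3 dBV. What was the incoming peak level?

18.8 dBV

The compressed level sits 11.3 − 8.3 = 3 dB over threshold.
Before 3.5:1 compression the overshoot was 3 × 3.5 = 10.5 dB, so input = 8.3 + 10.5 = 18.8 dBV.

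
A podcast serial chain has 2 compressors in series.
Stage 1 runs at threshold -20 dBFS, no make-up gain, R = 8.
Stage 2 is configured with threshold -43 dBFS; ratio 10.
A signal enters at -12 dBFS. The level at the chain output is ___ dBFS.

-40.6 dBFS

Stage 1: 8 dB above -20 dBFS, reduced 8:1 to 1 dB above → -19 dBFS.
Stage 2: -19 dBFS is 24 dB over -43 dBFS; at 10:1 that becomes 2.4 dB over, giving -40.6 dBFS.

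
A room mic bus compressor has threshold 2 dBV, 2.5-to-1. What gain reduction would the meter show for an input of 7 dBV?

3 dB

Overshoot = 7 − 2 = 5 dB.
After 2.5:1 compression the overshoot becomes 5/2.5 = 2 dB.
GR = overshoot in − overshoot out = 5 − 2 = 3 dB.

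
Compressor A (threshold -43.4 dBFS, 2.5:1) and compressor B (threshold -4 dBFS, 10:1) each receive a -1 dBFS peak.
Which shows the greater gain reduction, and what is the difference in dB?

A: GR = 42.4 − 42.4/2.5 = 25.44 dB.
B: GR = 3 − 3/10 = 2.7 dB.
A applies 22.74 dB more gain reduction.

A, by 22.74 dB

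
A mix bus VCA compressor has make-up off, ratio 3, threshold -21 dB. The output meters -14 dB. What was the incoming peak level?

That's 7 dB above the -21 dB threshold.
Before 3:1 compression the overshoot was 7 × 3 = 21 dB, so input = -21 + 21 = 0 dB.

0 dB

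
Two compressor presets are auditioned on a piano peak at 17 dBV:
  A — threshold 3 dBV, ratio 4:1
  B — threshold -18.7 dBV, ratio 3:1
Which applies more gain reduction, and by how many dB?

B, by 13.3 dB

A: GR = 14 − 14/4 = 10.5 dB.
B: GR = 35.7 − 35.7/3 = 23.8 dB.
B reduces 13.3 dB more.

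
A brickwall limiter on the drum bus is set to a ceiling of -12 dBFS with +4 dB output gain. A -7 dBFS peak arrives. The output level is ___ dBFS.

The limiter clamps the peak to its -12 dBFS ceiling.
Output gain then adds 4 dB: -12 + 4 = -8 dBFS.

-8 dBFS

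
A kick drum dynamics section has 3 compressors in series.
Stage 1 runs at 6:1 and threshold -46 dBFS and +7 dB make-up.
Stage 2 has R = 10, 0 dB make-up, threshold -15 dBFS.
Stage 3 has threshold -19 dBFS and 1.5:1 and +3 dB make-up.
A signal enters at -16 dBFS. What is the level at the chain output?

Stage 1: 30 dB above -46 dBFS, reduced 6:1 to 5 dB above → -41 dBFS; +7 dB make-up → -34 dBFS.
Stage 2: -34 dBFS is at or below the -15 dBFS threshold — no compression; output -34 dBFS.
Stage 3: -34 dBFS is at or below the -19 dBFS threshold — no compression; make-up brings it to -31 dBFS.

-31 dBFS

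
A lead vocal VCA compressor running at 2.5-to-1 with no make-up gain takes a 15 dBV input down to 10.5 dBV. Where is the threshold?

7.5 dBV

Gain reduction = 15 − 10.5 = 4.5 dB; output overshoot = GR / (R − 1) = 4.5 / 1.5 = 3 dB.
Threshold = output − output overshoot = 10.5 − 3 = 7.5 dBV.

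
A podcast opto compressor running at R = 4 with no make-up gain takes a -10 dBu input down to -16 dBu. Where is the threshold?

Gain reduction = -10 − (-16) = 6 dB; output overshoot = GR / (R − 1) = 6 / 3 = 2 dB.
Threshold = output − output overshoot = -16 − 2 = -18 dBu.

-18 dBu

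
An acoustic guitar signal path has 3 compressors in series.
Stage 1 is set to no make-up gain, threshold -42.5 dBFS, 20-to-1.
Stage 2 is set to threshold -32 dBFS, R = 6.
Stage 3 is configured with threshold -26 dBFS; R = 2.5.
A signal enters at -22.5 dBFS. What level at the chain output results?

-41.5 dBFS

Stage 1: -22.5 dBFS is 20 dB over -42.5 dBFS; at 20:1 that becomes 1 dB over, giving -41.5 dBFS.
Stage 2: below threshold (-41.5 ≤ -32); passes unchanged; output -41.5 dBFS.
Stage 3: -41.5 dBFS is at or below the -26 dBFS threshold — no compression; output -41.5 dBFS.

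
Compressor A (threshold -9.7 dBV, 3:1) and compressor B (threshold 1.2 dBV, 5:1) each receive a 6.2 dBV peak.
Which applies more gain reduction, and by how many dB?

A: 15.9 dB over, compressed to 5.3 dB over, so 10.6 dB of GR.
B: 5 dB over, compressed to 1 dB over, so 4 dB of GR.
A reduces 6.6 dB more.

A, by 6.6 dB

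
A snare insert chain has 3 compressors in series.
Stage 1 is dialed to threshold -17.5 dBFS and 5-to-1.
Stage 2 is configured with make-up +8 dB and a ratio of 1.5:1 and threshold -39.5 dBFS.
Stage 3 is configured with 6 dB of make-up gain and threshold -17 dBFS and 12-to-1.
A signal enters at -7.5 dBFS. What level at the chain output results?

Stage 1: 10 dB above -17.5 dBFS, reduced 5:1 to 2 dB above → -15.5 dBFS.
Stage 2: 24 dB above -39.5 dBFS, reduced 1.5:1 to 16 dB above → -23.5 dBFS; +8 dB make-up → -15.5 dBFS.
Stage 3: -15.5 dBFS is 1.5 dB over -17 dBFS; at 12:1 that becomes 0.125 dB over, giving -16.875 dBFS; +6 dB make-up → -10.875 dBFS.

-10.875 dBFS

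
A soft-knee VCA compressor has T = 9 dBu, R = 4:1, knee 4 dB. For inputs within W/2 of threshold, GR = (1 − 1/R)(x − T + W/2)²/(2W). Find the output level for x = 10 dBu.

9.15625 dBu

x − T + W/2 = 10 − 9 + 2 = 3.
GR = (1 − 1/4) × 3² / 8 = 0.75 × 9 / 8 = 0.84375 dB.
Output = 10 − 0.84375 = 9.15625 dBu.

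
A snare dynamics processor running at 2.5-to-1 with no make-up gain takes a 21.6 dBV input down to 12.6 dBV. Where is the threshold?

6.6 dBV

Gain reduction = 21.6 − 12.6 = 9 dB; output overshoot = GR / (R − 1) = 9 / 1.5 = 6 dB.
Threshold = output − output overshoot = 12.6 − 6 = 6.6 dBV.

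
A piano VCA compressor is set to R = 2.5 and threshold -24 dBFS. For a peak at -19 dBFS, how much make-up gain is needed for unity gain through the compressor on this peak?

Overshoot 5 dB → 5/2.5 = 2 dB after compression, so the compressed level is -24 + 2 = -22 dBFS.
Make-up = target − compressed = -19 − (-22) = 3 dB.

3 dB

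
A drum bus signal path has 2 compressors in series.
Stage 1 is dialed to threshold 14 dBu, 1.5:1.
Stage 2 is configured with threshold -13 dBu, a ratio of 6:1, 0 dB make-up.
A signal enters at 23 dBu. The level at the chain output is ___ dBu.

-7.5 dBu

Stage 1: overshoot 9 dB → 9/1.5 = 6 dB → 20 dBu.
Stage 2: 33 dB above -13 dBu, reduced 6:1 to 5.5 dB above → -7.5 dBu.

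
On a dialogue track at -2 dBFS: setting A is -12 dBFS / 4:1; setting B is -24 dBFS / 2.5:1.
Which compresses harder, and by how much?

B, by 5.7 dB

A: overshoot 10 dB → output overshoot 2.5 dB → GR 7.5 dB.
B: overshoot 22 dB → output overshoot 8.8 dB → GR 13.2 dB.
B reduces 5.7 dB more.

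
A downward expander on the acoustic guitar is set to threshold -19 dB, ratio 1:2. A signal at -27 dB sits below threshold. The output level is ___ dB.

-35 dB

Undershoot = (-19) − (-27) = 8 dB.
At 1:2, that expands to 16 dB under threshold.
Output = -19 − 16 = -35 dB.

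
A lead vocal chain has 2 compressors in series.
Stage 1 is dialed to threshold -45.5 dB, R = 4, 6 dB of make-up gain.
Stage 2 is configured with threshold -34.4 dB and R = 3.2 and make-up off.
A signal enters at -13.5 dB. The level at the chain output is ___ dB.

-33.49375 dB

Stage 1: -13.5 dB is 32 dB over -45.5 dB; at 4:1 that becomes 8 dB over, giving -37.5 dB; +6 dB make-up → -31.5 dB.
Stage 2: overshoot 2.9 dB → 2.9/3.2 = 0.90625 dB → -33.49375 dB.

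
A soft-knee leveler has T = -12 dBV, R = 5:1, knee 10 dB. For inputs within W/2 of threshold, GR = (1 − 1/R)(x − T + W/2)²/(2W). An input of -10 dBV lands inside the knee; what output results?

-11.96 dBV

x − T + W/2 = -10 − (-12) + 5 = 7.
GR = (1 − 1/5) × 7² / 20 = 0.8 × 49 / 20 = 1.96 dB.
Output = -10 − 1.96 = -11.96 dBV.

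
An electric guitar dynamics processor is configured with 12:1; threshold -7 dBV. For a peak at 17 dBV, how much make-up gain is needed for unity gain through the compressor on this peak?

The peak compresses to -7 + 24/12 = -5 dBV.
To reach 17 dBV requires 17 − (-5) = 22 dB of make-up.

22 dB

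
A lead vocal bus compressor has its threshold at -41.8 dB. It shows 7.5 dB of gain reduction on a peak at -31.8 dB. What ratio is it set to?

Input overshoot = -31.8 − (-41.8) = 10 dB.
Output overshoot = 10 − 7.5 = 2.5 dB.
Ratio = input overshoot / output overshoot = 10 / 2.5 = 4.

4:1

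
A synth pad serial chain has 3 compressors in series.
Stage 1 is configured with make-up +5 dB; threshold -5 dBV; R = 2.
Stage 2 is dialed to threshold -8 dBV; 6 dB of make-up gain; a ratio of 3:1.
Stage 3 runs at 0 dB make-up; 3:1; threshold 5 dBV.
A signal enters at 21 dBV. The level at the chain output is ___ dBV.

Stage 1: 21 dBV is 26 dB over -5 dBV; at 2:1 that becomes 13 dB over, giving 8 dBV; +5 dB make-up → 13 dBV.
Stage 2: 21 dB above -8 dBV, reduced 3:1 to 7 dB above → -1 dBV; +6 dB make-up → 5 dBV.
Stage 3: 5 dBV ≤ 5 dBV, so stage 3 doesn't engage; output 5 dBV.

5 dBV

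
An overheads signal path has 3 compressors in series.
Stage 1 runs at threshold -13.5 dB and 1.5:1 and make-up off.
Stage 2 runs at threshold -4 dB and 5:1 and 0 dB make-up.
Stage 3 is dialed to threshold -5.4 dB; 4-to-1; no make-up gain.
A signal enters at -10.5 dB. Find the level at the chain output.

-11.5 dB

Stage 1: overshoot 3 dB → 3/1.5 = 2 dB → -11.5 dB.
Stage 2: -11.5 dB ≤ -4 dB, so stage 2 doesn't engage; output -11.5 dB.
Stage 3: below threshold (-11.5 ≤ -5.4); passes unchanged; output -11.5 dB.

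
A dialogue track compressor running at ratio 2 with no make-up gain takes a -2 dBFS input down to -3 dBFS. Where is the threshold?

Gain reduction = -2 − (-3) = 1 dB; output overshoot = GR / (R − 1) = 1 / 1 = 1 dB.
Threshold = output − output overshoot = -3 − 1 = -4 dBFS.

-4 dBFS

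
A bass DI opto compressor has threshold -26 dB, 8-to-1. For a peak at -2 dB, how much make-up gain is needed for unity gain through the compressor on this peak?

21 dB

The peak compresses to -26 + 24/8 = -23 dB.
To reach -2 dB requires -2 − (-23) = 21 dB of make-up.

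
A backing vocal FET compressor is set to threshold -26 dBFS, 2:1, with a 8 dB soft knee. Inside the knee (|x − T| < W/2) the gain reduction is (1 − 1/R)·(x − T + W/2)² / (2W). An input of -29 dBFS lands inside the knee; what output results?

x − T + W/2 = -29 − (-26) + 4 = 1.
GR = (1 − 1/2) × 1² / 16 = 0.5 × 1 / 16 = 0.03125 dB.
Output = -29 − 0.03125 = -29.03125 dBFS.

-29.03125 dBFS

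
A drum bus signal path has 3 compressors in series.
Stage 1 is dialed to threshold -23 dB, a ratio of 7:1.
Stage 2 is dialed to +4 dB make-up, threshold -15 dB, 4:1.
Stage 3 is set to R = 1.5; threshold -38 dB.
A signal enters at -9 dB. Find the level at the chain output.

-24 dB

Stage 1: -9 dB is 14 dB over -23 dB; at 7:1 that becomes 2 dB over, giving -21 dB.
Stage 2: -21 dB is at or below the -15 dB threshold — no compression; make-up brings it to -17 dB.
Stage 3: 21 dB above -38 dB, reduced 1.5:1 to 14 dB above → -24 dB.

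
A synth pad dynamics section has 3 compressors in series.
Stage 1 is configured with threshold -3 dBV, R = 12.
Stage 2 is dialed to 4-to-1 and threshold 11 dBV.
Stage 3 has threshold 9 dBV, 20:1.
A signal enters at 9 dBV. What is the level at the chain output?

-2 dBV

Stage 1: 12 dB above -3 dBV, reduced 12:1 to 1 dB above → -2 dBV.
Stage 2: below threshold (-2 ≤ 11); passes unchanged; output -2 dBV.
Stage 3: -2 dBV ≤ 9 dBV, so stage 3 doesn't engage; output -2 dBV.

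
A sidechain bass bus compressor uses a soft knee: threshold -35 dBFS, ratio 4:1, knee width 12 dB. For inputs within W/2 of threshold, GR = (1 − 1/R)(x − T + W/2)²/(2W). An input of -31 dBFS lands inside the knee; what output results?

-34.125 dBFS

x − T + W/2 = -31 − (-35) + 6 = 10.
GR = (1 − 1/4) × 10² / 24 = 0.75 × 100 / 24 = 3.125 dB.
Output = -31 − 3.125 = -34.125 dBFS.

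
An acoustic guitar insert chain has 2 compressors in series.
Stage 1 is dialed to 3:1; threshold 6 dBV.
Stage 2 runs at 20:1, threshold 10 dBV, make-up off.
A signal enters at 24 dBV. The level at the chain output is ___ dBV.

10.1 dBV

Stage 1: overshoot 18 dB → 18/3 = 6 dB → 12 dBV.
Stage 2: overshoot 2 dB → 2/20 = 0.1 dB → 10.1 dBV.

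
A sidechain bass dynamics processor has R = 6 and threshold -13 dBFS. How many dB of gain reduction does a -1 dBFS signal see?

The signal is 12 dB above threshold.
At 6:1, output sits 12/6 = 2 dB above threshold.
Gain reduction = 12 − 2 = 10 dB.

10 dB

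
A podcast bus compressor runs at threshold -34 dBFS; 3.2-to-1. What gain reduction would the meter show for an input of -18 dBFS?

11 dB

-18 dBFS exceeds the threshold by 16 dB.
After 3.2:1 compression the overshoot becomes 16/3.2 = 5 dB.
GR = overshoot in − overshoot out = 16 − 5 = 11 dB.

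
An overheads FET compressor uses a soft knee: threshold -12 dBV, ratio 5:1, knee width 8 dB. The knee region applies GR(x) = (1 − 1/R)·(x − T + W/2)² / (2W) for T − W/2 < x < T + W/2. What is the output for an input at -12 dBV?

x − T + W/2 = -12 − (-12) + 4 = 4.
GR = (1 − 1/5) × 4² / 16 = 0.8 × 16 / 16 = 0.8 dB.
Output = -12 − 0.8 = -12.8 dBV.

-12.8 dBV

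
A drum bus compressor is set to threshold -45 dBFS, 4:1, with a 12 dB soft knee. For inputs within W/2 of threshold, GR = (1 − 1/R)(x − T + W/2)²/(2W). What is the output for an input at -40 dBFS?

-43.78125 dBFS

x − T + W/2 = -40 − (-45) + 6 = 11.
GR = (1 − 1/4) × 11² / 24 = 0.75 × 121 / 24 = 3.78125 dB.
Output = -40 − 3.78125 = -43.78125 dBFS.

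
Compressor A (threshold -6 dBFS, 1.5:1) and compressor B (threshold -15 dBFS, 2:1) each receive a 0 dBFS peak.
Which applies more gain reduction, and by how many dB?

B, by 5.5 dB

A: overshoot 6 dB → output overshoot 4 dB → GR 2 dB.
B: overshoot 15 dB → output overshoot 7.5 dB → GR 7.5 dB.
B applies 5.5 dB more gain reduction.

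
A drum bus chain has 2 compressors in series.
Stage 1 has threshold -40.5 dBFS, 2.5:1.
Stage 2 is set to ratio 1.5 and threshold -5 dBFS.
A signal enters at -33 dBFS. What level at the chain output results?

-37.5 dBFS

Stage 1: 7.5 dB above -40.5 dBFS, reduced 2.5:1 to 3 dB above → -37.5 dBFS.
Stage 2: -37.5 dBFS ≤ -5 dBFS, so stage 2 doesn't engage; output -37.5 dBFS.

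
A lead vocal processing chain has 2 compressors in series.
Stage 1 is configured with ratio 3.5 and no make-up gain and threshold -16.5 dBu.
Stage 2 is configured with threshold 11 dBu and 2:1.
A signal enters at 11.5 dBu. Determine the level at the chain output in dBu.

Stage 1: overshoot 28 dB → 28/3.5 = 8 dB → -8.5 dBu.
Stage 2: -8.5 dBu ≤ 11 dBu, so stage 2 doesn't engage; output -8.5 dBu.

-8.5 dBu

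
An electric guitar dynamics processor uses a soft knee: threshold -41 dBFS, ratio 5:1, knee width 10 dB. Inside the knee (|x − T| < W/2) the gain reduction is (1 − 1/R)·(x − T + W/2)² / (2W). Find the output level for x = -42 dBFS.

-42.64 dBFS

x − T + W/2 = -42 − (-41) + 5 = 4.
GR = (1 − 1/5) × 4² / 20 = 0.8 × 16 / 20 = 0.64 dB.
Output = -42 − 0.64 = -42.64 dBFS.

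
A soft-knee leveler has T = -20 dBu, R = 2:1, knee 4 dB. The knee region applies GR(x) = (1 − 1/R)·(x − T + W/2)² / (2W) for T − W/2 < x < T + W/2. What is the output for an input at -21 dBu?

x − T + W/2 = -21 − (-20) + 2 = 1.
GR = (1 − 1/2) × 1² / 8 = 0.5 × 1 / 8 = 0.0625 dB.
Output = -21 − 0.0625 = -21.0625 dBu.

-21.0625 dBu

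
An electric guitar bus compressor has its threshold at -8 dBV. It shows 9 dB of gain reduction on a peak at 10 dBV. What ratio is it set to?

2:1

Input overshoot = 10 − (-8) = 18 dB.
Output overshoot = 18 − 9 = 9 dB.
Ratio = input overshoot / output overshoot = 18 / 9 = 2.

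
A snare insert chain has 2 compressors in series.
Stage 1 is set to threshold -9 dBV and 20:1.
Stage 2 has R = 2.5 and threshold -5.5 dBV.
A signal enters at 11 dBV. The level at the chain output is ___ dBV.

-8 dBV

Stage 1: overshoot 20 dB → 20/20 = 1 dB → -8 dBV.
Stage 2: -8 dBV ≤ -5.5 dBV, so stage 2 doesn't engage; output -8 dBV.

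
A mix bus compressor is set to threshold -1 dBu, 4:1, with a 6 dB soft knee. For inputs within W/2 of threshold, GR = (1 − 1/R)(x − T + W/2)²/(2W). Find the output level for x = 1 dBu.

x − T + W/2 = 1 − (-1) + 3 = 5.
GR = (1 − 1/4) × 5² / 12 = 0.75 × 25 / 12 = 1.5625 dB.
Output = 1 − 1.5625 = -0.5625 dBu.

-0.5625 dBu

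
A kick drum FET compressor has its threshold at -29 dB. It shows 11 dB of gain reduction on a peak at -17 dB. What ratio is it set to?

12:1

Input overshoot = -17 − (-29) = 12 dB.
Output overshoot = 12 − 11 = 1 dB.
Ratio = input overshoot / output overshoot = 12 / 1 = 12.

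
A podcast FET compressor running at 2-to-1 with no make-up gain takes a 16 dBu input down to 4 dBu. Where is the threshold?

-8 dBu

Gain reduction = 16 − 4 = 12 dB; output overshoot = GR / (R − 1) = 12 / 1 = 12 dB.
Threshold = output − output overshoot = 4 − 12 = -8 dBu.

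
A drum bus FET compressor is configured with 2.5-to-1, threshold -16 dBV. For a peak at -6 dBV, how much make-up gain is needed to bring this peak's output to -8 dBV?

4 dB

Overshoot 10 dB → 10/2.5 = 4 dB after compression, so the compressed level is -16 + 4 = -12 dBV.
Make-up = target − compressed = -8 − (-12) = 4 dB.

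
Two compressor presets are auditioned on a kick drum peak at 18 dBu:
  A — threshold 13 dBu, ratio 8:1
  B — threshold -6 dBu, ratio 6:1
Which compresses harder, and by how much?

B, by 15.625 dB

A: GR = 5 − 5/8 = 4.375 dB.
B: GR = 24 − 24/6 = 20 dB.
B applies 15.625 dB more gain reduction.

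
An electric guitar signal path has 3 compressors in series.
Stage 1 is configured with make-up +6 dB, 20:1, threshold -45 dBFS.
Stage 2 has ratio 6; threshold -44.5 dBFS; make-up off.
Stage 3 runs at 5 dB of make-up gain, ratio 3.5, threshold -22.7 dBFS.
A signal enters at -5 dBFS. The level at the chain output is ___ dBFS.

Stage 1: overshoot 40 dB → 40/20 = 2 dB → -43 dBFS; +6 dB make-up → -37 dBFS.
Stage 2: 7.5 dB above -44.5 dBFS, reduced 6:1 to 1.25 dB above → -43.25 dBFS.
Stage 3: -43.25 dBFS ≤ -22.7 dBFS, so stage 3 doesn't engage; make-up brings it to -38.25 dBFS.

-38.25 dBFS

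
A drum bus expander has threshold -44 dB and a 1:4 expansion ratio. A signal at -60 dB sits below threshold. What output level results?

The input is 16 dB below the -44 dB threshold.
A 1:4 expander multiplies undershoot by 4: 16 × 4 = 64 dB below threshold.
Output = -44 − 64 = -108 dB.

-108 dB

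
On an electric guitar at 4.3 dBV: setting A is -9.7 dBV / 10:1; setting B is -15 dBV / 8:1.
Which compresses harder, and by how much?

B, by 4.2875 dB

A: overshoot 14 dB → output overshoot 1.4 dB → GR 12.6 dB.
B: overshoot 19.3 dB → output overshoot 2.4125 dB → GR 16.8875 dB.
B applies 4.2875 dB more gain reduction.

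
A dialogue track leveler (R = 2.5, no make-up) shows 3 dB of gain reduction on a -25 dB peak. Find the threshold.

Gain reduction = -25 − (-28) = 3 dB; output overshoot = GR / (R − 1) = 3 / 1.5 = 2 dB.
Threshold = output − output overshoot = -28 − 2 = -30 dB.

-30 dB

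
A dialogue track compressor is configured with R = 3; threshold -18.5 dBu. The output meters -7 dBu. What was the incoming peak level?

That's 11.5 dB above the -18.5 dBu threshold.
Input overshoot = R × output overshoot = 34.5 dB → input = -18.5 + 34.5 = 16 dBu.

16 dBu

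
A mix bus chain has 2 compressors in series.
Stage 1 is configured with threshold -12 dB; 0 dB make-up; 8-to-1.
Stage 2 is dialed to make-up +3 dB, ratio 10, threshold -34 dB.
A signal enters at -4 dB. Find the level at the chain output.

-28.7 dB

Stage 1: 8 dB above -12 dB, reduced 8:1 to 1 dB above → -11 dB.
Stage 2: -11 dB is 23 dB over -34 dB; at 10:1 that becomes 2.3 dB over, giving -31.7 dB; +3 dB make-up → -28.7 dB.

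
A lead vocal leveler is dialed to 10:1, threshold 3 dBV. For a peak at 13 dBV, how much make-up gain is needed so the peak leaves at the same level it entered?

Without make-up, output = threshold + overshoot/10 = 3 + 1 = 4 dBV.
Gap to target: 9 dB.

9 dB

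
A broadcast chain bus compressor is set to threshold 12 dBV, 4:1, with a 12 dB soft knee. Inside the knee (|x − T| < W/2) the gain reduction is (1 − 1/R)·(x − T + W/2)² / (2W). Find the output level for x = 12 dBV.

x − T + W/2 = 12 − 12 + 6 = 6.
GR = (1 − 1/4) × 6² / 24 = 0.75 × 36 / 24 = 1.125 dB.
Output = 12 − 1.125 = 10.875 dBV.

10.875 dBV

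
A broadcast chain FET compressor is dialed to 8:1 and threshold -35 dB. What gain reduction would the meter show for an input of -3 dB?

28 dB

Overshoot = -3 − (-35) = 32 dB.
After 8:1 compression the overshoot becomes 32/8 = 4 dB.
Gain reduction = 32 − 4 = 28 dB.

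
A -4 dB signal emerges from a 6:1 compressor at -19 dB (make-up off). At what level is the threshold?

-22 dB

Input is 18 dB above T (since output overshoot × R = input overshoot: (-19 − T)·6 = -4 − T gives T = -22 dB).
Check: -22 + (-4 − (-22))/6 = -22 + 3 = -19 dB. ✓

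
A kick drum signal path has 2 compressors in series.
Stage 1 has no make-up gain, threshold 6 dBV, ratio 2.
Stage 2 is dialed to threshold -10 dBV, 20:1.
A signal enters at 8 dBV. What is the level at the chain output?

-9.15 dBV

Stage 1: 8 dBV is 2 dB over 6 dBV; at 2:1 that becomes 1 dB over, giving 7 dBV.
Stage 2: overshoot 17 dB → 17/20 = 0.85 dB → -9.15 dBV.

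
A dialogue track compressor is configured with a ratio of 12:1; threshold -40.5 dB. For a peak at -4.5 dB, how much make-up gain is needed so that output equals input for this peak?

33 dB

Overshoot 36 dB → 36/12 = 3 dB after compression, so the compressed level is -40.5 + 3 = -37.5 dB.
Make-up = target − compressed = -4.5 − (-37.5) = 33 dB.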